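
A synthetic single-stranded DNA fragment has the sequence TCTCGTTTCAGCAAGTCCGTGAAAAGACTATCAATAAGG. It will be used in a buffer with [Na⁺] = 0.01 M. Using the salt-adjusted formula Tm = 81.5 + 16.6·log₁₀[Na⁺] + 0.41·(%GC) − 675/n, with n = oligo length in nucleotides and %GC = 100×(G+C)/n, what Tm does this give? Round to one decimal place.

47.8°C

Length n = 39. Base counts: G=8, T=10, C=8, A=13
G+C = 16, so %GC = 16/39 × 100 = 41.026%
Salt term: 16.6 × (-2) = -33.2
GC term: 0.41 × 41.026 = 16.821; length term: −675/39 = −17.308
Tm = 81.5 + (-33.2) + 16.821 − 17.308 = 47.813 → 47.8°C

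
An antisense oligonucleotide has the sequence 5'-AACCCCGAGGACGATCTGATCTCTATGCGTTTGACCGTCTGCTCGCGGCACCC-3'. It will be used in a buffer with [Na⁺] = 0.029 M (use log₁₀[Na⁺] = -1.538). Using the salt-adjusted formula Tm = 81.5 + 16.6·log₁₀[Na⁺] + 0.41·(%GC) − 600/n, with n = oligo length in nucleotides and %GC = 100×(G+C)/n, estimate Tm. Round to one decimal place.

69.4°C

Length n = 53. Base counts: A=9, C=19, G=13, T=12
G+C = 32, so %GC = 32/53 × 100 = 60.377%
Salt term: 16.6 × (-1.538) = -25.531
GC term: 0.41 × 60.377 = 24.755; length term: −600/53 = −11.321
Tm = 81.5 + (-25.531) + 24.755 − 11.321 = 69.403 → 69.4°C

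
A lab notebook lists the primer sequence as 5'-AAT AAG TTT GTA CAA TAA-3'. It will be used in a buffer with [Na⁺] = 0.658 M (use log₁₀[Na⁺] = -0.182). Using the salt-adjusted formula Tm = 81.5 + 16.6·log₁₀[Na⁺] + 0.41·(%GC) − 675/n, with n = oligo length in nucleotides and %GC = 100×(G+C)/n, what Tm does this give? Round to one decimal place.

47.8°C

Length n = 18. A=9, T=6, G=2, C=1
G+C = 3, so %GC = 3/18 × 100 = 16.667%
Salt term: 16.6 × (-0.182) = -3.021
GC term: 0.41 × 16.667 = 6.833; length term: −675/18 = −37.5
Tm = 81.5 + (-3.021) + 6.833 − 37.5 = 47.812 → 47.8°C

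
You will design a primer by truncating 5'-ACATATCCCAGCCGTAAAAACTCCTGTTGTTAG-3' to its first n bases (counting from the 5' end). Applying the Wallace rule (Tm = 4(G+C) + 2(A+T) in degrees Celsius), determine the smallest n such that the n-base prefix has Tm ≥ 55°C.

n = 20

First 19 bases: ACATATCCCAGCCGTAAAA → Tm = 54°C (< 55°C)
First 20 bases: ACATATCCCAGCCGTAAAAA → Tm = 56°C (≥ 55°C)
Each additional base adds 2°C (A/T) or 4°C (G/C), so Tm is non-decreasing in n; n = 20 is the first length to reach 55°C.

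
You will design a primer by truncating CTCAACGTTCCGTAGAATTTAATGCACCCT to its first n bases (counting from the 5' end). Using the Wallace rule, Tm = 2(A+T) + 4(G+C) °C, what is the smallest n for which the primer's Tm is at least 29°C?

n = 10

First 9 bases: CTCAACGTT → Tm = 26°C (< 29°C)
First 10 bases: CTCAACGTTC → Tm = 30°C (≥ 29°C)
Since every base adds ≥2°C, Tm only increases with n, so the threshold is first crossed at n = 10.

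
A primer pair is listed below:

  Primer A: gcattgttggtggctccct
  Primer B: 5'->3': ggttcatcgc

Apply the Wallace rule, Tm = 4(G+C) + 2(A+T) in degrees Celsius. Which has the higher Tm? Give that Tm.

Primer A, 60°C

Primer A: A+T=8, G+C=11 → Tm = 2(8)+4(11) = 60°C
Primer B: A+T=4, G+C=6 → Tm = 2(4)+4(6) = 32°C
60°C vs 32°C → primer A is higher.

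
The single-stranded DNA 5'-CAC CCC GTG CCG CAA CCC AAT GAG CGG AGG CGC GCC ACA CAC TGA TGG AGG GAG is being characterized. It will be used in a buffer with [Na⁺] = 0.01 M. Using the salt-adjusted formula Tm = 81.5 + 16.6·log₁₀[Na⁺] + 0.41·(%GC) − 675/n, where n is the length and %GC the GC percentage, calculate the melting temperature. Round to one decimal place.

Length n = 54. Counting bases: G=18, T=4, A=13, C=19
G+C = 37, so %GC = 37/54 × 100 = 68.519%
Salt term: 16.6 × (-2) = -33.2
GC term: 0.41 × 68.519 = 28.093; length term: −675/54 = −12.5
Tm = 81.5 + (-33.2) + 28.093 − 12.5 = 63.893 → 63.9°C

63.9°C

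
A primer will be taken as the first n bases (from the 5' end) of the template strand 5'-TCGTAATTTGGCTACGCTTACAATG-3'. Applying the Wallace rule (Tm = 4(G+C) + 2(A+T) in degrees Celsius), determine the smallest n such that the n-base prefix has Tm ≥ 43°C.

n = 16

First 15 bases: TCGTAATTTGGCTAC → Tm = 42°C (< 43°C)
First 16 bases: TCGTAATTTGGCTACG → Tm = 46°C (≥ 43°C)
Each additional base adds 2°C (A/T) or 4°C (G/C), so Tm is non-decreasing in n; n = 16 is the first length to reach 43°C.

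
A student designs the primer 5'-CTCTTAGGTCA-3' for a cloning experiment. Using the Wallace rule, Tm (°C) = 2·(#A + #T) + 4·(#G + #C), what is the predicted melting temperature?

32°C

Counting bases: T=4, G=2, C=3, A=2
AT pairs contribute 6, GC pairs contribute 5.
Tm = 2(6) + 4(5) = 12 + 20 = 32°C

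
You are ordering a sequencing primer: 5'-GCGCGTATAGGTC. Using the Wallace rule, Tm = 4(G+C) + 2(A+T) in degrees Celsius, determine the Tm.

Counting bases: T=3, A=2, C=3, G=5
A+T = 5, G+C = 8
Tm = 4·8 + 2·5 = 32 + 10 = 42°C

42°C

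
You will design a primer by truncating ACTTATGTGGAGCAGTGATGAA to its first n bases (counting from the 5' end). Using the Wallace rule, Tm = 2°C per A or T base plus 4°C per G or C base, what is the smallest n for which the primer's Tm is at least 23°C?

n = 9

First 8 bases: ACTTATGT → Tm = 20°C (< 23°C)
First 9 bases: ACTTATGTG → Tm = 24°C (≥ 23°C)
Each additional base adds 2°C (A/T) or 4°C (G/C), so Tm is non-decreasing in n; n = 9 is the first length to reach 23°C.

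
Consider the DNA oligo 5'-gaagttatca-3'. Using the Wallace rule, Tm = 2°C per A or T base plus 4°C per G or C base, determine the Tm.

26°C

G=2, T=3, C=1, A=4
A+T = 7, G+C = 3
Tm = 2×7 + 4×3 = 26°C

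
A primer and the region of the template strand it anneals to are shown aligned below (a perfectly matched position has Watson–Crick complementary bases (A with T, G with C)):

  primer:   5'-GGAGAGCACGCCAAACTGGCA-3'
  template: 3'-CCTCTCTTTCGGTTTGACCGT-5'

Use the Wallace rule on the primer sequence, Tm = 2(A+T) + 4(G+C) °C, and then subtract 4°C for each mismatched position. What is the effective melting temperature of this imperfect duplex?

Primer base counts: A=7, T=1, G=7, C=6 → A+T=8, G+C=13
Perfect-match Tm = 2(8) + 4(13) = 16 + 52 = 68°C
Mismatches (positions where the bases are not complementary): 2 (at positions 7, 9)
Effective Tm = 68 − 2×4 = 68 − 8 = 60°C

60°C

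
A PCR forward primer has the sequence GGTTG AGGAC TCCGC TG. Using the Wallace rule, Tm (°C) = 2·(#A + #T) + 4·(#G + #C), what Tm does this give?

56°C

Scanning the sequence gives C=4, G=7, A=2, T=4.
AT pairs contribute 6, GC pairs contribute 11.
Tm = 2×6 + 4×11 = 56°C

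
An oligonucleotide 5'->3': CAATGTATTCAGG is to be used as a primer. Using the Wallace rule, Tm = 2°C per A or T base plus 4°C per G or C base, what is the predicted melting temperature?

36°C

Base counts: C=2, A=4, T=4, G=3
A+T = 8, G+C = 5
Tm = 4·5 + 2·8 = 20 + 16 = 36°C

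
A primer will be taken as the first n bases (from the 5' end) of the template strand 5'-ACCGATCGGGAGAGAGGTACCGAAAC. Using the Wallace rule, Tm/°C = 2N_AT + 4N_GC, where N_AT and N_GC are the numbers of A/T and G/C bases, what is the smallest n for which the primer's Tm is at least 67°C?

n = 21

First 20 bases: ACCGATCGGGAGAGAGGTAC → Tm = 64°C (< 67°C)
First 21 bases: ACCGATCGGGAGAGAGGTACC → Tm = 68°C (≥ 67°C)
Each additional base adds 2°C (A/T) or 4°C (G/C), so Tm is non-decreasing in n; n = 21 is the first length to reach 67°C.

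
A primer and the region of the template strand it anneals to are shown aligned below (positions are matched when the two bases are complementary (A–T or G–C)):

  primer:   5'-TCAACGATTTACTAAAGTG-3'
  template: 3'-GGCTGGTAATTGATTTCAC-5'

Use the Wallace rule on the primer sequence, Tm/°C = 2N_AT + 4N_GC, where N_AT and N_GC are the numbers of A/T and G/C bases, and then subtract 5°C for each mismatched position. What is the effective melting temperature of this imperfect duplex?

Primer base counts: A=7, T=6, G=3, C=3 → A+T=13, G+C=6
Perfect-match Tm = 2(13) + 4(6) = 26 + 24 = 50°C
Mismatches (positions where the bases are not complementary): 4 (at positions 1, 3, 6, 10)
Effective Tm = 50 − 4×5 = 50 − 20 = 30°C

30°C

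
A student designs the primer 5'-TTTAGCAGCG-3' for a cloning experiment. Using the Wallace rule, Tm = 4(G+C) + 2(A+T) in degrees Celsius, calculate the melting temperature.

30°C

Base counts: A=2, C=2, T=3, G=3
AT pairs contribute 5, GC pairs contribute 5.
Tm = 2×5 + 4×5 = 30°C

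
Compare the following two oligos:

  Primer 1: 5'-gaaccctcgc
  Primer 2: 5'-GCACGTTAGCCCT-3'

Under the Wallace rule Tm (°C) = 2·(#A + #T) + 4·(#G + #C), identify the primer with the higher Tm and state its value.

Primer 1: A+T=3, G+C=7 → Tm = 2(3)+4(7) = 34°C
Primer 2: A+T=5, G+C=8 → Tm = 2(5)+4(8) = 42°C
34°C vs 42°C → primer 2 is higher.

Primer 2, 42°C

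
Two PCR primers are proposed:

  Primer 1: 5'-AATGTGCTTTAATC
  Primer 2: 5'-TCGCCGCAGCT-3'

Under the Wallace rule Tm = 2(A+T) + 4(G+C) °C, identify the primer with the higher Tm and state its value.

Primer 2, 38°C

Primer 1: A+T=10, G+C=4 → Tm = 2(10)+4(4) = 36°C
Primer 2: A+T=3, G+C=8 → Tm = 2(3)+4(8) = 38°C
36°C vs 38°C → primer 2 is higher.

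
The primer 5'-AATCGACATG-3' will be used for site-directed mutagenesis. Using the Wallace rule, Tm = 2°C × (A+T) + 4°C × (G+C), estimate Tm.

28°C

Scanning the sequence gives G=2, C=2, T=2, A=4.
AT pairs contribute 6, GC pairs contribute 4.
Tm = 2(6) + 4(4) = 12 + 16 = 28°C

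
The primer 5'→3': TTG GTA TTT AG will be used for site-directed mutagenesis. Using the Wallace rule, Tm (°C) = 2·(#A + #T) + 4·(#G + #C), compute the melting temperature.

Base counts: T=6, C=0, A=2, G=3
AT pairs contribute 8, GC pairs contribute 3.
Tm = 2(8) + 4(3) = 16 + 12 = 28°C

28°C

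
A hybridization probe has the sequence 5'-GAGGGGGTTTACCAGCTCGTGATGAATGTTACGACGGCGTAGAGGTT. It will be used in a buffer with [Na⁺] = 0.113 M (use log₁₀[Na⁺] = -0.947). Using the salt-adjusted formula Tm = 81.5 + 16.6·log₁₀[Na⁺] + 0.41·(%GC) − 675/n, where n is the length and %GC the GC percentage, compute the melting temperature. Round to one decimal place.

Length n = 47. Base counts: C=7, G=18, A=10, T=12
G+C = 25, so %GC = 25/47 × 100 = 53.191%
Salt term: 16.6 × (-0.947) = -15.72
GC term: 0.41 × 53.191 = 21.808; length term: −675/47 = −14.362
Tm = 81.5 + (-15.72) + 21.808 − 14.362 = 73.226 → 73.2°C

73.2°C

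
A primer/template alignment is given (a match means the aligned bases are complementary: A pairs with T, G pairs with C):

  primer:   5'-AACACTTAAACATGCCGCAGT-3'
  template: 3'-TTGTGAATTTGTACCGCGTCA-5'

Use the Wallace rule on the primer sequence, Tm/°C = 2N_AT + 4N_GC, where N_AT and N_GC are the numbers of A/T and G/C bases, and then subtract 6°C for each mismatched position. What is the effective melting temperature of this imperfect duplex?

54°C

Primer base counts: A=8, T=4, G=3, C=6 → A+T=12, G+C=9
Perfect-match Tm = 2(12) + 4(9) = 24 + 36 = 60°C
Mismatches (positions where the bases are not complementary): 1 (at position 15)
Effective Tm = 60 − 1×6 = 60 − 6 = 54°C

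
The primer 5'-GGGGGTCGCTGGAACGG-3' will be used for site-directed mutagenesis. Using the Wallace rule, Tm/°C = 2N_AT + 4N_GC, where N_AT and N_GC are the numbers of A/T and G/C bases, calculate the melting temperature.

Base counts: C=3, A=2, G=10, T=2
So N_AT = 4 and N_GC = 13.
Tm = 2×4 + 4×13 = 60°C

60°C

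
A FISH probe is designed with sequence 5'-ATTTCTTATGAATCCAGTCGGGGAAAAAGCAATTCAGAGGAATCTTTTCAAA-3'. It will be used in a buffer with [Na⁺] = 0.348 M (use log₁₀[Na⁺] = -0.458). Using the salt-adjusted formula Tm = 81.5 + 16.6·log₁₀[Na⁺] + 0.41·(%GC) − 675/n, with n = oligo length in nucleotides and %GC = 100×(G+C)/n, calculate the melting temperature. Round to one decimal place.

Length n = 52. Counting bases: G=10, A=19, T=15, C=8
G+C = 18, so %GC = 18/52 × 100 = 34.615%
Salt term: 16.6 × (-0.458) = -7.603
GC term: 0.41 × 34.615 = 14.192; length term: −675/52 = −12.981
Tm = 81.5 + (-7.603) + 14.192 − 12.981 = 75.108 → 75.1°C

75.1°C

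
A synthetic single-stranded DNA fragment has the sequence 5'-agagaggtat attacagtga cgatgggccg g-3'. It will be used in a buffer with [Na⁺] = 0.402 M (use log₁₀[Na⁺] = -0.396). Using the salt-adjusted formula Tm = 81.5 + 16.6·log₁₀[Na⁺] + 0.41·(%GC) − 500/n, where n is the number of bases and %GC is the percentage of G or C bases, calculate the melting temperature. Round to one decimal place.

Length n = 31. Base counts: A=9, G=12, C=4, T=6
G+C = 16, so %GC = 16/31 × 100 = 51.613%
Salt term: 16.6 × (-0.396) = -6.574
GC term: 0.41 × 51.613 = 21.161; length term: −500/31 = −16.129
Tm = 81.5 + (-6.574) + 21.161 − 16.129 = 79.958 → 80.0°C

80.0°C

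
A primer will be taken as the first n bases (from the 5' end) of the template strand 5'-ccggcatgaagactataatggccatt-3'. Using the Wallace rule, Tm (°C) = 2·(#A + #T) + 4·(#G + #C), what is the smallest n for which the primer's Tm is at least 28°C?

n = 8

First 7 bases: CCGGCAT → Tm = 24°C (< 28°C)
First 8 bases: CCGGCATG → Tm = 28°C (≥ 28°C)
Since every base adds ≥2°C, Tm only increases with n, so the threshold is first crossed at n = 8.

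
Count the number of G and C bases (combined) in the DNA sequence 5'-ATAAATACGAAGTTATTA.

Counting bases: T=6, A=9, G=2, C=1
G+C = 2 + 1 = 3

3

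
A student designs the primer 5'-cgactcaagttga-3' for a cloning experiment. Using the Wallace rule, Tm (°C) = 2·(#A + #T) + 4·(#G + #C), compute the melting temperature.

38°C

Scanning the sequence gives T=3, G=3, C=3, A=4.
A+T = 7, G+C = 6
Tm = 2(7) + 4(6) = 14 + 24 = 38°C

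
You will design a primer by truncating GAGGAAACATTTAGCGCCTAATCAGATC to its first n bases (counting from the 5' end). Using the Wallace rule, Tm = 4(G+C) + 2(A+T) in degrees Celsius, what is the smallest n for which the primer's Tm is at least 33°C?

First 12 bases: GAGGAAACATTT → Tm = 32°C (< 33°C)
First 13 bases: GAGGAAACATTTA → Tm = 34°C (≥ 33°C)
Each additional base adds 2°C (A/T) or 4°C (G/C), so Tm is non-decreasing in n; n = 13 is the first length to reach 33°C.

n = 13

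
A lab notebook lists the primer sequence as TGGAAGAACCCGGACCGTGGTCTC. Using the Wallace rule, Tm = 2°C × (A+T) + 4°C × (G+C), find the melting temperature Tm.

Counting bases: G=8, T=4, C=7, A=5
A+T = 9, G+C = 15
Tm = 4·15 + 2·9 = 60 + 18 = 78°C

78°C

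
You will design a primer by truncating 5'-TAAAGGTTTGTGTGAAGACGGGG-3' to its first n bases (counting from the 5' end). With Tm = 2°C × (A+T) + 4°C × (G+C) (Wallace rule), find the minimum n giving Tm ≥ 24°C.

First 9 bases: TAAAGGTTT → Tm = 22°C (< 24°C)
First 10 bases: TAAAGGTTTG → Tm = 26°C (≥ 24°C)
Since every base adds ≥2°C, Tm only increases with n, so the threshold is first crossed at n = 10.

n = 10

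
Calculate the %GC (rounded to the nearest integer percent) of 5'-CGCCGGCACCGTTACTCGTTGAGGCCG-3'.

70%

C=10, T=5, A=3, G=9
G+C = 9 + 10 = 19 out of 27 bases
%GC = 19/27 × 100 = 70.37% ≈ 70%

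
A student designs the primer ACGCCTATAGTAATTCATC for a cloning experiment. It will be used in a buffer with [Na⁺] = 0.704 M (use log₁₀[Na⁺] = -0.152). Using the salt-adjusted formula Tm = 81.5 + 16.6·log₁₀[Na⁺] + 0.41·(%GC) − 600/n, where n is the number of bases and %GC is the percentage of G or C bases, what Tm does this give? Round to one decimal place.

Length n = 19. Counting bases: T=6, G=2, C=5, A=6
G+C = 7, so %GC = 7/19 × 100 = 36.842%
Salt term: 16.6 × (-0.152) = -2.523
GC term: 0.41 × 36.842 = 15.105; length term: −600/19 = −31.579
Tm = 81.5 + (-2.523) + 15.105 − 31.579 = 62.503 → 62.5°C

62.5°C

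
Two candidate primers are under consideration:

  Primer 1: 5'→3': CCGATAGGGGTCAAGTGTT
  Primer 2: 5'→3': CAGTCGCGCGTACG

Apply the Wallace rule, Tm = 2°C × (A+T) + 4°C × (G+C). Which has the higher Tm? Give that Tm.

Primer 1, 58°C

Primer 1: A+T=9, G+C=10 → Tm = 2(9)+4(10) = 58°C
Primer 2: A+T=4, G+C=10 → Tm = 2(4)+4(10) = 48°C
58°C vs 48°C → primer 1 is higher.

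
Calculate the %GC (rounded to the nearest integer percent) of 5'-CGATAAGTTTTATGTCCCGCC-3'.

Scanning the sequence gives C=6, A=4, T=7, G=4.
G+C = 4 + 6 = 10 out of 21 bases
%GC = 10/21 × 100 = 47.62% ≈ 48%

48%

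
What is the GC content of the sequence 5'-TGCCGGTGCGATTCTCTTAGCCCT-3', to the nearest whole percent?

58%

Counting bases: C=8, G=6, A=2, T=8
G+C = 6 + 8 = 14 out of 24 bases
%GC = 14/24 × 100 = 58.33% ≈ 58%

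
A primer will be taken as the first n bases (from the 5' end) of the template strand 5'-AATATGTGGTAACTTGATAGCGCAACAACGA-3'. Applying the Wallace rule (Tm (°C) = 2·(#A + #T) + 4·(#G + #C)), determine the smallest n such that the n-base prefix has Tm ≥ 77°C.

First 28 bases: AATATGTGGTAACTTGATAGCGCAACAA → Tm = 76°C (< 77°C)
First 29 bases: AATATGTGGTAACTTGATAGCGCAACAAC → Tm = 80°C (≥ 77°C)
Since every base adds ≥2°C, Tm only increases with n, so the threshold is first crossed at n = 29.

n = 29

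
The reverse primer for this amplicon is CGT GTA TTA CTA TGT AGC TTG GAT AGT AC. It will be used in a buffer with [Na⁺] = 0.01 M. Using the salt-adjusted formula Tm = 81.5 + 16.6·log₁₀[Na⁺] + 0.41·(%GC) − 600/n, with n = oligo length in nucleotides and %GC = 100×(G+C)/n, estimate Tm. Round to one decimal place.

43.2°C

Length n = 29. A=7, C=4, G=7, T=11
G+C = 11, so %GC = 11/29 × 100 = 37.931%
Salt term: 16.6 × (-2) = -33.2
GC term: 0.41 × 37.931 = 15.552; length term: −600/29 = −20.69
Tm = 81.5 + (-33.2) + 15.552 − 20.69 = 43.162 → 43.2°C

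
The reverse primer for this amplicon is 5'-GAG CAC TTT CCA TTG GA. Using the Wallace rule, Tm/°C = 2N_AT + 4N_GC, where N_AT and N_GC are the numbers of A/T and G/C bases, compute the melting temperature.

50°C

Base counts: G=4, C=4, T=5, A=4
AT pairs contribute 9, GC pairs contribute 8.
Tm = 4·8 + 2·9 = 32 + 18 = 50°C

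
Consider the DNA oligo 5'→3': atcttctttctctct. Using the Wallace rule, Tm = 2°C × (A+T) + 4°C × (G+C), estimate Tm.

40°C

T=9, C=5, A=1, G=0
So N_AT = 10 and N_GC = 5.
Tm = 2(10) + 4(5) = 20 + 20 = 40°C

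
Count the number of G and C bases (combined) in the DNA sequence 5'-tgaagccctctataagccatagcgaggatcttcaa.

Base counts: A=11, C=9, G=7, T=8
G+C = 7 + 9 = 16

16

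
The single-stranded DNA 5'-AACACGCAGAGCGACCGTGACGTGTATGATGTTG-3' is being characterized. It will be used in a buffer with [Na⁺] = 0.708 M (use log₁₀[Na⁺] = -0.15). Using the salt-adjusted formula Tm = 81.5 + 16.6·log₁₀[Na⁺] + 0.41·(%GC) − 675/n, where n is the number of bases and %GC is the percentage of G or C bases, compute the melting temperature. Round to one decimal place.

80.9°C

Length n = 34. Scanning the sequence gives T=7, G=11, A=9, C=7.
G+C = 18, so %GC = 18/34 × 100 = 52.941%
Salt term: 16.6 × (-0.15) = -2.49
GC term: 0.41 × 52.941 = 21.706; length term: −675/34 = −19.853
Tm = 81.5 + (-2.49) + 21.706 − 19.853 = 80.863 → 80.9°C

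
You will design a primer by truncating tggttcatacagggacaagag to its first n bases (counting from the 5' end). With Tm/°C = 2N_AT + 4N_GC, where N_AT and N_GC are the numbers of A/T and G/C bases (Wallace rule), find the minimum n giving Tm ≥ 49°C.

First 16 bases: TGGTTCATACAGGGAC → Tm = 48°C (< 49°C)
First 17 bases: TGGTTCATACAGGGACA → Tm = 50°C (≥ 49°C)
Each additional base adds 2°C (A/T) or 4°C (G/C), so Tm is non-decreasing in n; n = 17 is the first length to reach 49°C.

n = 17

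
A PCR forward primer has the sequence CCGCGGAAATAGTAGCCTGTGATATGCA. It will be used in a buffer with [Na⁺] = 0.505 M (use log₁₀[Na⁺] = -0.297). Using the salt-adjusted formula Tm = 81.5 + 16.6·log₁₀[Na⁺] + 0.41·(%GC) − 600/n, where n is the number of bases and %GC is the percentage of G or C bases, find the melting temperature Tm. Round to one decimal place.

Length n = 28. Counting bases: C=6, A=8, G=8, T=6
G+C = 14, so %GC = 14/28 × 100 = 50%
Salt term: 16.6 × (-0.297) = -4.93
GC term: 0.41 × 50 = 20.5; length term: −600/28 = −21.429
Tm = 81.5 + (-4.93) + 20.5 − 21.429 = 75.641 → 75.6°C

75.6°C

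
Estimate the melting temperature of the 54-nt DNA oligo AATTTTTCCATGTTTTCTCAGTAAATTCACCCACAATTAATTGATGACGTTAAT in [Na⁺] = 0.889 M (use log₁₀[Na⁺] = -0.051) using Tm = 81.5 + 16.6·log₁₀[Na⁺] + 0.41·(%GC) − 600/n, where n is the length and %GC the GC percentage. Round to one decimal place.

Length n = 54. Counting bases: A=17, C=10, G=5, T=22
G+C = 15, so %GC = 15/54 × 100 = 27.778%
Salt term: 16.6 × (-0.051) = -0.847
GC term: 0.41 × 27.778 = 11.389; length term: −600/54 = −11.111
Tm = 81.5 + (-0.847) + 11.389 − 11.111 = 80.931 → 80.9°C

80.9°C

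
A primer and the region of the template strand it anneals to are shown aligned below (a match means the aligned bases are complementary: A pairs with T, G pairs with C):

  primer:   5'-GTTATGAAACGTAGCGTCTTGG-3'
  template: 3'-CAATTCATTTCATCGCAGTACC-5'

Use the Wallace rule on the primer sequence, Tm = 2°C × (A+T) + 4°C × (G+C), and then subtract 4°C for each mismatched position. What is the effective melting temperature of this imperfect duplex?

48°C

Primer base counts: A=5, T=7, G=7, C=3 → A+T=12, G+C=10
Perfect-match Tm = 2(12) + 4(10) = 24 + 40 = 64°C
Mismatches (positions where the bases are not complementary): 4 (at positions 5, 7, 10, 19)
Effective Tm = 64 − 4×4 = 64 − 16 = 48°C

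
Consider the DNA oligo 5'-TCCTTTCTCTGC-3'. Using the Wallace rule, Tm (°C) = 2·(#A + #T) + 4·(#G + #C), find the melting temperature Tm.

36°C

Base counts: G=1, A=0, C=5, T=6
A+T = 6, G+C = 6
Tm = 2×6 + 4×6 = 36°C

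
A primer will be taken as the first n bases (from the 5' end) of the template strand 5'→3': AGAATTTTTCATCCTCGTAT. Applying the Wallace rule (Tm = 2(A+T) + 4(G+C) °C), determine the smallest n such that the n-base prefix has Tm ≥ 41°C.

n = 16

First 15 bases: AGAATTTTTCATCCT → Tm = 38°C (< 41°C)
First 16 bases: AGAATTTTTCATCCTC → Tm = 42°C (≥ 41°C)
Since every base adds ≥2°C, Tm only increases with n, so the threshold is first crossed at n = 16.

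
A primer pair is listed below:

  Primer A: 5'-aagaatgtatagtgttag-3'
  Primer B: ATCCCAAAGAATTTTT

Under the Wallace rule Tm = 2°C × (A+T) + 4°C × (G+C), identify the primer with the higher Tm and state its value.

Primer A: A+T=13, G+C=5 → Tm = 2(13)+4(5) = 46°C
Primer B: A+T=12, G+C=4 → Tm = 2(12)+4(4) = 40°C
46°C vs 40°C → primer A is higher.

Primer A, 46°C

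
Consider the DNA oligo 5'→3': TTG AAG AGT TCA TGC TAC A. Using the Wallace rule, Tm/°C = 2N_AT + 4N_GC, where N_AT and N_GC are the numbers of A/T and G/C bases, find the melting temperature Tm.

52°C

Base counts: T=6, A=6, G=4, C=3
A+T = 12, G+C = 7
Tm = 4·7 + 2·12 = 28 + 24 = 52°C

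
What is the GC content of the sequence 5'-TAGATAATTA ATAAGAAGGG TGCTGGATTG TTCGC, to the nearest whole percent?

Base counts: G=10, A=11, T=11, C=3
G+C = 10 + 3 = 13 out of 35 bases
%GC = 13/35 × 100 = 37.14% ≈ 37%

37%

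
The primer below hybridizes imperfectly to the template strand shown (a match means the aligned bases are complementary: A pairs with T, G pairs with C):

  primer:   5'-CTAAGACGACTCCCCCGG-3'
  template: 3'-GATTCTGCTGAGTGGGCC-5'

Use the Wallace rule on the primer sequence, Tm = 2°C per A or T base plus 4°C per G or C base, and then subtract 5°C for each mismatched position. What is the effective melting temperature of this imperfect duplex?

55°C

Primer base counts: A=4, T=2, G=4, C=8 → A+T=6, G+C=12
Perfect-match Tm = 2(6) + 4(12) = 12 + 48 = 60°C
Mismatches (positions where the bases are not complementary): 1 (at position 13)
Effective Tm = 60 − 1×5 = 60 − 5 = 55°C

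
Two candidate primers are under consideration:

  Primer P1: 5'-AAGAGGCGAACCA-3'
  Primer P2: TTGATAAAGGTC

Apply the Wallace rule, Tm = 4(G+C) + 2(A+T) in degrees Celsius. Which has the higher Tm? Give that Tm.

Primer P1, 40°C

Primer P1: A+T=6, G+C=7 → Tm = 2(6)+4(7) = 40°C
Primer P2: A+T=8, G+C=4 → Tm = 2(8)+4(4) = 32°C
40°C vs 32°C → primer P1 is higher.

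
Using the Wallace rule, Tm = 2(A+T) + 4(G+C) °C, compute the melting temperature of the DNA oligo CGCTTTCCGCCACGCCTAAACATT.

74°C

Base counts: G=3, A=5, C=10, T=6
So N_AT = 11 and N_GC = 13.
Tm = 2×11 + 4×13 = 74°C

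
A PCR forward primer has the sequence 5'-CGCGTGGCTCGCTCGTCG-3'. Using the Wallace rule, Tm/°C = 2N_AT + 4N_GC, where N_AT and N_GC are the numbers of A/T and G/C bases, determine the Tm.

Counting bases: C=7, G=7, A=0, T=4
A+T = 4, G+C = 14
Tm = 4·14 + 2·4 = 56 + 8 = 64°C

64°C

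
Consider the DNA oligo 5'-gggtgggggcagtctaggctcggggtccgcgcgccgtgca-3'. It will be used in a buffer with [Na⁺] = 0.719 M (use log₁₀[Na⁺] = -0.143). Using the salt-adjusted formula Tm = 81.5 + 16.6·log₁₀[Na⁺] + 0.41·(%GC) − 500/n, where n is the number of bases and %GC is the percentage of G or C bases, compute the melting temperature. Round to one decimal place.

Length n = 40. T=6, G=20, A=3, C=11
G+C = 31, so %GC = 31/40 × 100 = 77.5%
Salt term: 16.6 × (-0.143) = -2.374
GC term: 0.41 × 77.5 = 31.775; length term: −500/40 = −12.5
Tm = 81.5 + (-2.374) + 31.775 − 12.5 = 98.401 → 98.4°C

98.4°C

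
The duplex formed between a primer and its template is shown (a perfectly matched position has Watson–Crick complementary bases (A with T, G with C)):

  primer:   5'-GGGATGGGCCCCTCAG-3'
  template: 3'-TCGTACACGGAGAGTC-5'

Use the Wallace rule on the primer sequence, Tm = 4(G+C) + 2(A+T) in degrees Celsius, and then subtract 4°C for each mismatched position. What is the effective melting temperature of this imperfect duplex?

40°C

Primer base counts: A=2, T=2, G=7, C=5 → A+T=4, G+C=12
Perfect-match Tm = 2(4) + 4(12) = 8 + 48 = 56°C
Mismatches (positions where the bases are not complementary): 4 (at positions 1, 3, 7, 11)
Effective Tm = 56 − 4×4 = 56 − 16 = 40°C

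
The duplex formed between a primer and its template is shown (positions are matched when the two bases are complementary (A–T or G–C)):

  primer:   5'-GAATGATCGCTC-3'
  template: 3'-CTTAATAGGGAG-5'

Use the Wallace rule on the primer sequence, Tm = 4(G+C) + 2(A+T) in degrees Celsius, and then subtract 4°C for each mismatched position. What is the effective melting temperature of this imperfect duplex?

28°C

Primer base counts: A=3, T=3, G=3, C=3 → A+T=6, G+C=6
Perfect-match Tm = 2(6) + 4(6) = 12 + 24 = 36°C
Mismatches (positions where the bases are not complementary): 2 (at positions 5, 9)
Effective Tm = 36 − 2×4 = 36 − 8 = 28°C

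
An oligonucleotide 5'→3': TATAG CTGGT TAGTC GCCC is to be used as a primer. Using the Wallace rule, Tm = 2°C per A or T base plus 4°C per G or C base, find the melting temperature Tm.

Base counts: G=5, A=3, T=6, C=5
So N_AT = 9 and N_GC = 10.
Tm = 2(9) + 4(10) = 18 + 40 = 58°C

58°C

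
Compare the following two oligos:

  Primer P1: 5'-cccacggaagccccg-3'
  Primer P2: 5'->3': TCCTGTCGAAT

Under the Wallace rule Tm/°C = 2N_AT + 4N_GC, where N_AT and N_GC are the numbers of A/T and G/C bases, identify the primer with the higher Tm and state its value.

Primer P1, 54°C

Primer P1: A+T=3, G+C=12 → Tm = 2(3)+4(12) = 54°C
Primer P2: A+T=6, G+C=5 → Tm = 2(6)+4(5) = 32°C
54°C vs 32°C → primer P1 is higher.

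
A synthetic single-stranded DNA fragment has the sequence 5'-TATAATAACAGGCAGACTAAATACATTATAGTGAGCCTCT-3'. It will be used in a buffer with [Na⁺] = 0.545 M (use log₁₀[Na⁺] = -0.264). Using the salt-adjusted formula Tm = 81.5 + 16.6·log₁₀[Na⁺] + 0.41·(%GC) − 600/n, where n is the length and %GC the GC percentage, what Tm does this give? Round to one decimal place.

75.4°C

Length n = 40. Counting bases: T=11, G=6, A=16, C=7
G+C = 13, so %GC = 13/40 × 100 = 32.5%
Salt term: 16.6 × (-0.264) = -4.382
GC term: 0.41 × 32.5 = 13.325; length term: −600/40 = −15
Tm = 81.5 + (-4.382) + 13.325 − 15 = 75.443 → 75.4°C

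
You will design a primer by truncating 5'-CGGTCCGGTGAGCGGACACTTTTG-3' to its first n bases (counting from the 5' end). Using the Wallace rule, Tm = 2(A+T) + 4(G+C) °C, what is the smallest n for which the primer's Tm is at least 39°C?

n = 12

First 11 bases: CGGTCCGGTGA → Tm = 38°C (< 39°C)
First 12 bases: CGGTCCGGTGAG → Tm = 42°C (≥ 39°C)
Since every base adds ≥2°C, Tm only increases with n, so the threshold is first crossed at n = 12.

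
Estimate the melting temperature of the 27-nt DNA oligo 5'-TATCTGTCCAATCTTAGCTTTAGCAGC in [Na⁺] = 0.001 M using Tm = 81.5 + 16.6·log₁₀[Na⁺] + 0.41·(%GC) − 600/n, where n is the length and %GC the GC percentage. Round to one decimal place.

26.2°C

Length n = 27. Base counts: T=10, C=7, G=4, A=6
G+C = 11, so %GC = 11/27 × 100 = 40.741%
Salt term: 16.6 × (-3) = -49.8
GC term: 0.41 × 40.741 = 16.704; length term: −600/27 = −22.222
Tm = 81.5 + (-49.8) + 16.704 − 22.222 = 26.182 → 26.2°C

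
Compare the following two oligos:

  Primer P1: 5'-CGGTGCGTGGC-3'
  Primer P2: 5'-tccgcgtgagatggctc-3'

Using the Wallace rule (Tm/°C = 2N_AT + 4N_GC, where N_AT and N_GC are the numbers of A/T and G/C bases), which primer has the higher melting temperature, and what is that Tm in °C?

Primer P2, 56°C

Primer P1: A+T=2, G+C=9 → Tm = 2(2)+4(9) = 40°C
Primer P2: A+T=6, G+C=11 → Tm = 2(6)+4(11) = 56°C
40°C vs 56°C → primer P2 is higher.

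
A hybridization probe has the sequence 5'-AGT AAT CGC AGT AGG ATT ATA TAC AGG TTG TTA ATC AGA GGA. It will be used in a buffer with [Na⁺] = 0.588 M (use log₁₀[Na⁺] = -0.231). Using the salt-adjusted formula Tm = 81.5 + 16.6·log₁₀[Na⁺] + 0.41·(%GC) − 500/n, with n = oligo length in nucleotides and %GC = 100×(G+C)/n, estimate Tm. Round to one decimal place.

80.4°C

Length n = 42. Base counts: G=11, C=4, T=12, A=15
G+C = 15, so %GC = 15/42 × 100 = 35.714%
Salt term: 16.6 × (-0.231) = -3.835
GC term: 0.41 × 35.714 = 14.643; length term: −500/42 = −11.905
Tm = 81.5 + (-3.835) + 14.643 − 11.905 = 80.403 → 80.4°C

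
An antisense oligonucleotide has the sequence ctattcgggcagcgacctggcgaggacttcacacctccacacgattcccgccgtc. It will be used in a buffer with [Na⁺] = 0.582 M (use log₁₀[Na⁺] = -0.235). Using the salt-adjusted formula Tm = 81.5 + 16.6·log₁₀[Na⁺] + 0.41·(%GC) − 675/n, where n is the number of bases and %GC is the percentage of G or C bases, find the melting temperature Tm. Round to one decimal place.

Length n = 55. Base counts: A=10, T=10, C=22, G=13
G+C = 35, so %GC = 35/55 × 100 = 63.636%
Salt term: 16.6 × (-0.235) = -3.901
GC term: 0.41 × 63.636 = 26.091; length term: −675/55 = −12.273
Tm = 81.5 + (-3.901) + 26.091 − 12.273 = 91.417 → 91.4°C

91.4°C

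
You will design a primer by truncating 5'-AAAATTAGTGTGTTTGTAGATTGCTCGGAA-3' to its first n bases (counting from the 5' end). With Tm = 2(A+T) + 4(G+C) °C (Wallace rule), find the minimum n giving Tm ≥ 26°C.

First 10 bases: AAAATTAGTG → Tm = 24°C (< 26°C)
First 11 bases: AAAATTAGTGT → Tm = 26°C (≥ 26°C)
Since every base adds ≥2°C, Tm only increases with n, so the threshold is first crossed at n = 11.

n = 11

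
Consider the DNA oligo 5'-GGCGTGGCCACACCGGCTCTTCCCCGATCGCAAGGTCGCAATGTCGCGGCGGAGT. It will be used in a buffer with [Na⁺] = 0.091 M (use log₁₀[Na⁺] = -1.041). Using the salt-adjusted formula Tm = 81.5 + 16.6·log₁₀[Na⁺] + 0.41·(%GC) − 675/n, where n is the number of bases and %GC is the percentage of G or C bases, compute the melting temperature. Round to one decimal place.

Length n = 55. T=9, G=19, C=19, A=8
G+C = 38, so %GC = 38/55 × 100 = 69.091%
Salt term: 16.6 × (-1.041) = -17.281
GC term: 0.41 × 69.091 = 28.327; length term: −675/55 = −12.273
Tm = 81.5 + (-17.281) + 28.327 − 12.273 = 80.273 → 80.3°C

80.3°C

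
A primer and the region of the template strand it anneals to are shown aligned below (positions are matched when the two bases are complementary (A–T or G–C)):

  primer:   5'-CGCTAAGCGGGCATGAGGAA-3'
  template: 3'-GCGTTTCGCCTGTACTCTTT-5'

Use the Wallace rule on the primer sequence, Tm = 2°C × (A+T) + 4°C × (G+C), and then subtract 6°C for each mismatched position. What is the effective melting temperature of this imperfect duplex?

Primer base counts: A=6, T=2, G=8, C=4 → A+T=8, G+C=12
Perfect-match Tm = 2(8) + 4(12) = 16 + 48 = 64°C
Mismatches (positions where the bases are not complementary): 3 (at positions 4, 11, 18)
Effective Tm = 64 − 3×6 = 64 − 18 = 46°C

46°C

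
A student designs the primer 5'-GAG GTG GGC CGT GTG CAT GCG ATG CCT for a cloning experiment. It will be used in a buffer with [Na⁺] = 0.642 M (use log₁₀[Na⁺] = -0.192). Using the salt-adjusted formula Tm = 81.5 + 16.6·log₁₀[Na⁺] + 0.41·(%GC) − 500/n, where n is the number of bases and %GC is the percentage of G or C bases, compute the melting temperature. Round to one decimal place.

87.1°C

Length n = 27. Base counts: G=12, C=6, T=6, A=3
G+C = 18, so %GC = 18/27 × 100 = 66.667%
Salt term: 16.6 × (-0.192) = -3.187
GC term: 0.41 × 66.667 = 27.333; length term: −500/27 = −18.519
Tm = 81.5 + (-3.187) + 27.333 − 18.519 = 87.127 → 87.1°C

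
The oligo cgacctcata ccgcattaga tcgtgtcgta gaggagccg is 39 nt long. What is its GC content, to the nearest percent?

56%

Base counts: A=9, G=11, C=11, T=8
G+C = 11 + 11 = 22 out of 39 bases
%GC = 22/39 × 100 = 56.41% ≈ 56%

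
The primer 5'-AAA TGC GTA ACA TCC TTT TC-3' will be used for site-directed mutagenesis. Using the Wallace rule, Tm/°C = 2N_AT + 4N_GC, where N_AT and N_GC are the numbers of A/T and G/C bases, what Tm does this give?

54°C

Counting bases: C=5, T=7, A=6, G=2
A+T = 13, G+C = 7
Tm = 2(13) + 4(7) = 26 + 28 = 54°C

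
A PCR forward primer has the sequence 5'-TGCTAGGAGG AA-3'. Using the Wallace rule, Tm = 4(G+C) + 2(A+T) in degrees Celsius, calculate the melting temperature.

36°C

Scanning the sequence gives C=1, T=2, G=5, A=4.
AT pairs contribute 6, GC pairs contribute 6.
Tm = 2×6 + 4×6 = 36°C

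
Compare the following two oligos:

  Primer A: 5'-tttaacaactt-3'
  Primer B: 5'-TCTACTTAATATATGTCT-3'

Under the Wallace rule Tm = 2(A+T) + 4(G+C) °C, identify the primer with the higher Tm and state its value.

Primer B, 44°C

Primer A: A+T=9, G+C=2 → Tm = 2(9)+4(2) = 26°C
Primer B: A+T=14, G+C=4 → Tm = 2(14)+4(4) = 44°C
26°C vs 44°C → primer B is higher.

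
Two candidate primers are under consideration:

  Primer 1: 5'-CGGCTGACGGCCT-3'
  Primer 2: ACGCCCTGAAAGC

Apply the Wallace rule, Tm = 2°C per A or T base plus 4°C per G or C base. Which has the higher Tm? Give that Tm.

Primer 1: A+T=3, G+C=10 → Tm = 2(3)+4(10) = 46°C
Primer 2: A+T=5, G+C=8 → Tm = 2(5)+4(8) = 42°C
46°C vs 42°C → primer 1 is higher.

Primer 1, 46°C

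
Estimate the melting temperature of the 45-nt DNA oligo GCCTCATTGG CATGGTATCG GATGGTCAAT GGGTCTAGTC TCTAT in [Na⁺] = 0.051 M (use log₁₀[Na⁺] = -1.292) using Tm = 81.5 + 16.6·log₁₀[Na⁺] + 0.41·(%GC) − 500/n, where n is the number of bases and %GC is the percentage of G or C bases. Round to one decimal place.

69.0°C

Length n = 45. Scanning the sequence gives T=15, G=13, C=9, A=8.
G+C = 22, so %GC = 22/45 × 100 = 48.889%
Salt term: 16.6 × (-1.292) = -21.447
GC term: 0.41 × 48.889 = 20.044; length term: −500/45 = −11.111
Tm = 81.5 + (-21.447) + 20.044 − 11.111 = 68.986 → 69.0°C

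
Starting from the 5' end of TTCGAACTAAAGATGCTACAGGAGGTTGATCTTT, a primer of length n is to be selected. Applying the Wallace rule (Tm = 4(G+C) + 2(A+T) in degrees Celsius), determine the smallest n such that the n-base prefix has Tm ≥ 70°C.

n = 25

First 24 bases: TTCGAACTAAAGATGCTACAGGAG → Tm = 68°C (< 70°C)
First 25 bases: TTCGAACTAAAGATGCTACAGGAGG → Tm = 72°C (≥ 70°C)
Since every base adds ≥2°C, Tm only increases with n, so the threshold is first crossed at n = 25.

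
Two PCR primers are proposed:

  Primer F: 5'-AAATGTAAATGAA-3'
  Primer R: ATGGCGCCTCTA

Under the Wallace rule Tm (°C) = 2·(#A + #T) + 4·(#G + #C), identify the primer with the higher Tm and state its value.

Primer R, 38°C

Primer F: A+T=11, G+C=2 → Tm = 2(11)+4(2) = 30°C
Primer R: A+T=5, G+C=7 → Tm = 2(5)+4(7) = 38°C
30°C vs 38°C → primer R is higher.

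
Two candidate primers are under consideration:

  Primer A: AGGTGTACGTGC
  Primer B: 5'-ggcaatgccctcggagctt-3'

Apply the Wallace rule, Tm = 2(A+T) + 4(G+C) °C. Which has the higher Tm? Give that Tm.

Primer A: A+T=5, G+C=7 → Tm = 2(5)+4(7) = 38°C
Primer B: A+T=7, G+C=12 → Tm = 2(7)+4(12) = 62°C
38°C vs 62°C → primer B is higher.

Primer B, 62°C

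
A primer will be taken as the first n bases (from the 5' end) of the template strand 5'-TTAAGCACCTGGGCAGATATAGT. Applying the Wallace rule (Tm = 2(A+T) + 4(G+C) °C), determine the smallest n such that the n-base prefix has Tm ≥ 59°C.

First 20 bases: TTAAGCACCTGGGCAGATAT → Tm = 58°C (< 59°C)
First 21 bases: TTAAGCACCTGGGCAGATATA → Tm = 60°C (≥ 59°C)
Each additional base adds 2°C (A/T) or 4°C (G/C), so Tm is non-decreasing in n; n = 21 is the first length to reach 59°C.

n = 21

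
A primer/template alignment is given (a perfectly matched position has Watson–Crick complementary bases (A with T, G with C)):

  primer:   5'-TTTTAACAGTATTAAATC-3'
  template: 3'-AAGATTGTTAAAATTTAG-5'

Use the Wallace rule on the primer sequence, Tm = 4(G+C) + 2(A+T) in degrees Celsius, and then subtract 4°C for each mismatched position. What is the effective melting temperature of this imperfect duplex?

Primer base counts: A=7, T=8, G=1, C=2 → A+T=15, G+C=3
Perfect-match Tm = 2(15) + 4(3) = 30 + 12 = 42°C
Mismatches (positions where the bases are not complementary): 3 (at positions 3, 9, 11)
Effective Tm = 42 − 3×4 = 42 − 12 = 30°C

30°C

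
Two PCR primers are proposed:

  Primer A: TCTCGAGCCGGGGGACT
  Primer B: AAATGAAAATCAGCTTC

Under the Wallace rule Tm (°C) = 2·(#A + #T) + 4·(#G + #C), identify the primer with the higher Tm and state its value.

Primer A: A+T=5, G+C=12 → Tm = 2(5)+4(12) = 58°C
Primer B: A+T=12, G+C=5 → Tm = 2(12)+4(5) = 44°C
58°C vs 44°C → primer A is higher.

Primer A, 58°C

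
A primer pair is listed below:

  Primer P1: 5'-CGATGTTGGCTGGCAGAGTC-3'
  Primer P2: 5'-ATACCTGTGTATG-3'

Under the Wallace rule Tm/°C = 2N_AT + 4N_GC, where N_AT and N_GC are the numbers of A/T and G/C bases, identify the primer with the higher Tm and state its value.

Primer P1, 64°C

Primer P1: A+T=8, G+C=12 → Tm = 2(8)+4(12) = 64°C
Primer P2: A+T=8, G+C=5 → Tm = 2(8)+4(5) = 36°C
64°C vs 36°C → primer P1 is higher.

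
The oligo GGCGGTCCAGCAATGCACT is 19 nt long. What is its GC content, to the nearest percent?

63%

Counting bases: A=4, G=6, T=3, C=6
G+C = 6 + 6 = 12 out of 19 bases
%GC = 12/19 × 100 = 63.16% ≈ 63%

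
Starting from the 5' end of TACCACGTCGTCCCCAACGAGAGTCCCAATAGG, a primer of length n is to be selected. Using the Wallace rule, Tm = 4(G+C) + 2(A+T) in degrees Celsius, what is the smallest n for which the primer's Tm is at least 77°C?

First 24 bases: TACCACGTCGTCCCCAACGAGAGT → Tm = 76°C (< 77°C)
First 25 bases: TACCACGTCGTCCCCAACGAGAGTC → Tm = 80°C (≥ 77°C)
Each additional base adds 2°C (A/T) or 4°C (G/C), so Tm is non-decreasing in n; n = 25 is the first length to reach 77°C.

n = 25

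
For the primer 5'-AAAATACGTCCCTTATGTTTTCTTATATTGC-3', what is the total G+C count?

9

Scanning the sequence gives C=6, A=8, G=3, T=14.
Total G or C: 3 + 6 = 9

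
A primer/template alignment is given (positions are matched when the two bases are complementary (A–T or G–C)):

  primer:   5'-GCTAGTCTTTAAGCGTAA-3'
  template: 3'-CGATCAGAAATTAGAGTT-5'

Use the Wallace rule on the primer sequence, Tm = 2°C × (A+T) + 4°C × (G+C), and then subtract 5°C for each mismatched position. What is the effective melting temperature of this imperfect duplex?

35°C

Primer base counts: A=5, T=6, G=4, C=3 → A+T=11, G+C=7
Perfect-match Tm = 2(11) + 4(7) = 22 + 28 = 50°C
Mismatches (positions where the bases are not complementary): 3 (at positions 13, 15, 16)
Effective Tm = 50 − 3×5 = 50 − 15 = 35°C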